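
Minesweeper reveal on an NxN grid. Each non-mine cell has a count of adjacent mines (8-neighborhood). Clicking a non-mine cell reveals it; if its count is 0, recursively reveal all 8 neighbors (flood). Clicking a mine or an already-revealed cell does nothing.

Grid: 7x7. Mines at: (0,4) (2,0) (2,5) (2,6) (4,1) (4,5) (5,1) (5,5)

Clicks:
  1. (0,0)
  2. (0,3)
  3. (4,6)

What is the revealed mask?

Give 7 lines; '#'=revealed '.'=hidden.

Click 1 (0,0) count=0: revealed 26 new [(0,0) (0,1) (0,2) (0,3) (1,0) (1,1) (1,2) (1,3) (1,4) (2,1) (2,2) (2,3) (2,4) (3,1) (3,2) (3,3) (3,4) (4,2) (4,3) (4,4) (5,2) (5,3) (5,4) (6,2) (6,3) (6,4)] -> total=26
Click 2 (0,3) count=1: revealed 0 new [(none)] -> total=26
Click 3 (4,6) count=2: revealed 1 new [(4,6)] -> total=27

Answer: ####...
#####..
.####..
.####..
..###.#
..###..
..###..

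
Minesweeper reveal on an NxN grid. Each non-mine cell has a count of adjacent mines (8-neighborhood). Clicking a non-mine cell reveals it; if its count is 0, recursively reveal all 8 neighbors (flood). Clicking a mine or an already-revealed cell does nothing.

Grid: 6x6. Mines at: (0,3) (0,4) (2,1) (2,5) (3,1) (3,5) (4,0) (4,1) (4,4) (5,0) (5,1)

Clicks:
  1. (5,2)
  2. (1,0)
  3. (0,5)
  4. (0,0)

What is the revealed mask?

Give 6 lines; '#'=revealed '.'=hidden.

Answer: ###..#
###...
......
......
......
..#...

Derivation:
Click 1 (5,2) count=2: revealed 1 new [(5,2)] -> total=1
Click 2 (1,0) count=1: revealed 1 new [(1,0)] -> total=2
Click 3 (0,5) count=1: revealed 1 new [(0,5)] -> total=3
Click 4 (0,0) count=0: revealed 5 new [(0,0) (0,1) (0,2) (1,1) (1,2)] -> total=8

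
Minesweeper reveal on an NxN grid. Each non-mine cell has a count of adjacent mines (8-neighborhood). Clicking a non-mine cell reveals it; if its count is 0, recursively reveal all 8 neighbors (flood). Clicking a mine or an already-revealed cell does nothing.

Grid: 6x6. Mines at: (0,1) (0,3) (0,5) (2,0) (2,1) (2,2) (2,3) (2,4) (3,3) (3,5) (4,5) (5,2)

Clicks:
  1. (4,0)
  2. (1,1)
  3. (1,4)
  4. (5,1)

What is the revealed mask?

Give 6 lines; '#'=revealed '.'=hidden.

Answer: ......
.#..#.
......
##....
##....
##....

Derivation:
Click 1 (4,0) count=0: revealed 6 new [(3,0) (3,1) (4,0) (4,1) (5,0) (5,1)] -> total=6
Click 2 (1,1) count=4: revealed 1 new [(1,1)] -> total=7
Click 3 (1,4) count=4: revealed 1 new [(1,4)] -> total=8
Click 4 (5,1) count=1: revealed 0 new [(none)] -> total=8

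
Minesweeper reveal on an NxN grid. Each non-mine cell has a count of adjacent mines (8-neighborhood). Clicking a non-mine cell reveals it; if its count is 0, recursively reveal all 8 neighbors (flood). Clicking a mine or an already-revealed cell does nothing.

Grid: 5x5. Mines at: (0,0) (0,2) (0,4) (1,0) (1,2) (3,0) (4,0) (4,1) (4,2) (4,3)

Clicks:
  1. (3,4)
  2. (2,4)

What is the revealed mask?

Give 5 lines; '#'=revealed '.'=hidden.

Click 1 (3,4) count=1: revealed 1 new [(3,4)] -> total=1
Click 2 (2,4) count=0: revealed 5 new [(1,3) (1,4) (2,3) (2,4) (3,3)] -> total=6

Answer: .....
...##
...##
...##
.....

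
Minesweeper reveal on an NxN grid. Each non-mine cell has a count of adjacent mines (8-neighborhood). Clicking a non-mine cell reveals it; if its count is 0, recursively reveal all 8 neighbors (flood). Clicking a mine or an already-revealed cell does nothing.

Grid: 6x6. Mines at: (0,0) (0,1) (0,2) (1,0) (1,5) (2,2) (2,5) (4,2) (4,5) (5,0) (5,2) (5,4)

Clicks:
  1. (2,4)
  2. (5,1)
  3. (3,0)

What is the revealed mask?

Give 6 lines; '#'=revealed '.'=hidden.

Click 1 (2,4) count=2: revealed 1 new [(2,4)] -> total=1
Click 2 (5,1) count=3: revealed 1 new [(5,1)] -> total=2
Click 3 (3,0) count=0: revealed 6 new [(2,0) (2,1) (3,0) (3,1) (4,0) (4,1)] -> total=8

Answer: ......
......
##..#.
##....
##....
.#....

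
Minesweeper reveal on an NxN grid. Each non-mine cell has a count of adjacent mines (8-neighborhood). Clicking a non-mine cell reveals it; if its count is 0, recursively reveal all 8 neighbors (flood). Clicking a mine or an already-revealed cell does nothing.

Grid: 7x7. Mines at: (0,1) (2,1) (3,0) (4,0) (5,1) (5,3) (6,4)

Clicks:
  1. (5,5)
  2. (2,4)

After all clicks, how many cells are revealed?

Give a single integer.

Click 1 (5,5) count=1: revealed 1 new [(5,5)] -> total=1
Click 2 (2,4) count=0: revealed 29 new [(0,2) (0,3) (0,4) (0,5) (0,6) (1,2) (1,3) (1,4) (1,5) (1,6) (2,2) (2,3) (2,4) (2,5) (2,6) (3,2) (3,3) (3,4) (3,5) (3,6) (4,2) (4,3) (4,4) (4,5) (4,6) (5,4) (5,6) (6,5) (6,6)] -> total=30

Answer: 30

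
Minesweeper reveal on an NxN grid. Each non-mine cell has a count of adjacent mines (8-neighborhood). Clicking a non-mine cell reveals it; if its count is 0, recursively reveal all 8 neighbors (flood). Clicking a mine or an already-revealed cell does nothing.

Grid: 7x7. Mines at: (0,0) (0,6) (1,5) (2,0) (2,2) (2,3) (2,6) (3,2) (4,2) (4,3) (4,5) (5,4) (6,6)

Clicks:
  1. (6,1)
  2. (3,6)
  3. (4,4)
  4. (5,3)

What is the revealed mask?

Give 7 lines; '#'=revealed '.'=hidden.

Click 1 (6,1) count=0: revealed 12 new [(3,0) (3,1) (4,0) (4,1) (5,0) (5,1) (5,2) (5,3) (6,0) (6,1) (6,2) (6,3)] -> total=12
Click 2 (3,6) count=2: revealed 1 new [(3,6)] -> total=13
Click 3 (4,4) count=3: revealed 1 new [(4,4)] -> total=14
Click 4 (5,3) count=3: revealed 0 new [(none)] -> total=14

Answer: .......
.......
.......
##....#
##..#..
####...
####...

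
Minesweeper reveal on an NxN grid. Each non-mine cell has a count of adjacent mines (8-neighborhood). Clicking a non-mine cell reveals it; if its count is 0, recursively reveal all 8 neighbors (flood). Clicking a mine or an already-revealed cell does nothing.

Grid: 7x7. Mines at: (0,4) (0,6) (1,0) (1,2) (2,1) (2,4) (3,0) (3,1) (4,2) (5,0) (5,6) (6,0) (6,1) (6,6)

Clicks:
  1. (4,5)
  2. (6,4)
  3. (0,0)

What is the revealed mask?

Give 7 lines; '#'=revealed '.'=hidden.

Click 1 (4,5) count=1: revealed 1 new [(4,5)] -> total=1
Click 2 (6,4) count=0: revealed 13 new [(3,3) (3,4) (3,5) (4,3) (4,4) (5,2) (5,3) (5,4) (5,5) (6,2) (6,3) (6,4) (6,5)] -> total=14
Click 3 (0,0) count=1: revealed 1 new [(0,0)] -> total=15

Answer: #......
.......
.......
...###.
...###.
..####.
..####.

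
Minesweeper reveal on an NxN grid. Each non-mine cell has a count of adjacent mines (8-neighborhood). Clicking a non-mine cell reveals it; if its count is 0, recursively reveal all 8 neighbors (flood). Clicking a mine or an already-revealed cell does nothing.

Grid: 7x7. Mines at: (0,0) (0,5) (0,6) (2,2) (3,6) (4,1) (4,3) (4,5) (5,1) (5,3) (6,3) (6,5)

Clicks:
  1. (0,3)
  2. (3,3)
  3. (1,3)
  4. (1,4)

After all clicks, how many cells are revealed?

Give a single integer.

Click 1 (0,3) count=0: revealed 8 new [(0,1) (0,2) (0,3) (0,4) (1,1) (1,2) (1,3) (1,4)] -> total=8
Click 2 (3,3) count=2: revealed 1 new [(3,3)] -> total=9
Click 3 (1,3) count=1: revealed 0 new [(none)] -> total=9
Click 4 (1,4) count=1: revealed 0 new [(none)] -> total=9

Answer: 9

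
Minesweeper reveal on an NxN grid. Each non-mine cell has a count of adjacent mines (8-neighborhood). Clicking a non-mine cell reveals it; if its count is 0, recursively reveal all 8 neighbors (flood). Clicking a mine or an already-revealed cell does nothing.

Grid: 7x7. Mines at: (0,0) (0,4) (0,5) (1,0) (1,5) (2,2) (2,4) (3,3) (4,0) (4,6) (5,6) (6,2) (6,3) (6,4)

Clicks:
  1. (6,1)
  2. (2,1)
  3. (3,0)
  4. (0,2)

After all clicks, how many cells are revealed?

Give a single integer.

Click 1 (6,1) count=1: revealed 1 new [(6,1)] -> total=1
Click 2 (2,1) count=2: revealed 1 new [(2,1)] -> total=2
Click 3 (3,0) count=1: revealed 1 new [(3,0)] -> total=3
Click 4 (0,2) count=0: revealed 6 new [(0,1) (0,2) (0,3) (1,1) (1,2) (1,3)] -> total=9

Answer: 9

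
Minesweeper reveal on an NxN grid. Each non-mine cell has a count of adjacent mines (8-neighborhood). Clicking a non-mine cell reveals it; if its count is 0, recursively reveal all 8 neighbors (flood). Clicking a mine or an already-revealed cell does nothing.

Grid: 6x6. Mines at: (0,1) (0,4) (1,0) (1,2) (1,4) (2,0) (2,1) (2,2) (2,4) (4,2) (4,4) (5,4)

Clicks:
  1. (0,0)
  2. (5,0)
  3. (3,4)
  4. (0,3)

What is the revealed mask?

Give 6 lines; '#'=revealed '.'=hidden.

Click 1 (0,0) count=2: revealed 1 new [(0,0)] -> total=1
Click 2 (5,0) count=0: revealed 6 new [(3,0) (3,1) (4,0) (4,1) (5,0) (5,1)] -> total=7
Click 3 (3,4) count=2: revealed 1 new [(3,4)] -> total=8
Click 4 (0,3) count=3: revealed 1 new [(0,3)] -> total=9

Answer: #..#..
......
......
##..#.
##....
##....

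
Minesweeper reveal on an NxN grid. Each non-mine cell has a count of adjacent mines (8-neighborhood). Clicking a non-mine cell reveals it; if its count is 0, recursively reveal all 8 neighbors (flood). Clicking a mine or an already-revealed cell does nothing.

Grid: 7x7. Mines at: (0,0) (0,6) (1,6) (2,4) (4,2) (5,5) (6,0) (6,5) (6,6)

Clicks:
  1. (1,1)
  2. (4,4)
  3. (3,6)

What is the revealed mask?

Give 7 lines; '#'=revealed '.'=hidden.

Click 1 (1,1) count=1: revealed 1 new [(1,1)] -> total=1
Click 2 (4,4) count=1: revealed 1 new [(4,4)] -> total=2
Click 3 (3,6) count=0: revealed 6 new [(2,5) (2,6) (3,5) (3,6) (4,5) (4,6)] -> total=8

Answer: .......
.#.....
.....##
.....##
....###
.......
.......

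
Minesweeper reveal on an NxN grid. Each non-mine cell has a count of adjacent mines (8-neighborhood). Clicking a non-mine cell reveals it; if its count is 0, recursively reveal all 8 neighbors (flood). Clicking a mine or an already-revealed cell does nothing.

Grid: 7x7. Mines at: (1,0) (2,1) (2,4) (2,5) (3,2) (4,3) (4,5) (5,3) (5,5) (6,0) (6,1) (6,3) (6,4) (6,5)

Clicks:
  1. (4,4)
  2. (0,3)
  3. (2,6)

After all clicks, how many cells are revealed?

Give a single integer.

Click 1 (4,4) count=4: revealed 1 new [(4,4)] -> total=1
Click 2 (0,3) count=0: revealed 12 new [(0,1) (0,2) (0,3) (0,4) (0,5) (0,6) (1,1) (1,2) (1,3) (1,4) (1,5) (1,6)] -> total=13
Click 3 (2,6) count=1: revealed 1 new [(2,6)] -> total=14

Answer: 14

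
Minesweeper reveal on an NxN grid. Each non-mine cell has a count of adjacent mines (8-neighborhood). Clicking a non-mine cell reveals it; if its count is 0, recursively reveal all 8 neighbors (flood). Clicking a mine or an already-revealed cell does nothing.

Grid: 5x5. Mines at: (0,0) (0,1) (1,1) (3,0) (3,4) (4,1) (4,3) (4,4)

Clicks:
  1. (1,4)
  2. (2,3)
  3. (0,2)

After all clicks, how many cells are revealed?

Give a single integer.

Answer: 9

Derivation:
Click 1 (1,4) count=0: revealed 9 new [(0,2) (0,3) (0,4) (1,2) (1,3) (1,4) (2,2) (2,3) (2,4)] -> total=9
Click 2 (2,3) count=1: revealed 0 new [(none)] -> total=9
Click 3 (0,2) count=2: revealed 0 new [(none)] -> total=9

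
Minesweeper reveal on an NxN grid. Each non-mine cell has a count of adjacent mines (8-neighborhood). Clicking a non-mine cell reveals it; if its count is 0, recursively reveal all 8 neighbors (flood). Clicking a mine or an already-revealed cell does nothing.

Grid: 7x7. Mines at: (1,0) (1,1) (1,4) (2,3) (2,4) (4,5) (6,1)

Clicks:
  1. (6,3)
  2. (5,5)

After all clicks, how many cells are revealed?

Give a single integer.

Click 1 (6,3) count=0: revealed 25 new [(2,0) (2,1) (2,2) (3,0) (3,1) (3,2) (3,3) (3,4) (4,0) (4,1) (4,2) (4,3) (4,4) (5,0) (5,1) (5,2) (5,3) (5,4) (5,5) (5,6) (6,2) (6,3) (6,4) (6,5) (6,6)] -> total=25
Click 2 (5,5) count=1: revealed 0 new [(none)] -> total=25

Answer: 25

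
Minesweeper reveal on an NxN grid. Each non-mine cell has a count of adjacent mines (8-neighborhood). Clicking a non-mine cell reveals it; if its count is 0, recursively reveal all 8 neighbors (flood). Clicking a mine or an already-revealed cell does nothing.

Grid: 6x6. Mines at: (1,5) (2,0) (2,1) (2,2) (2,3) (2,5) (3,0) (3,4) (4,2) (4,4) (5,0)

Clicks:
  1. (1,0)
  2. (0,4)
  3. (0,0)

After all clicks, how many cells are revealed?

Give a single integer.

Answer: 10

Derivation:
Click 1 (1,0) count=2: revealed 1 new [(1,0)] -> total=1
Click 2 (0,4) count=1: revealed 1 new [(0,4)] -> total=2
Click 3 (0,0) count=0: revealed 8 new [(0,0) (0,1) (0,2) (0,3) (1,1) (1,2) (1,3) (1,4)] -> total=10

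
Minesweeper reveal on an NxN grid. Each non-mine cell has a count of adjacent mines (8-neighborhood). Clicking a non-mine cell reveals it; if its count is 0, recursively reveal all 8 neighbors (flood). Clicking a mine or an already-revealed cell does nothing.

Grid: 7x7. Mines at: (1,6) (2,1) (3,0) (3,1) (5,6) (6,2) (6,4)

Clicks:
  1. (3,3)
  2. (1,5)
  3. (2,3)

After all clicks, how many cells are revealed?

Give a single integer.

Click 1 (3,3) count=0: revealed 31 new [(0,0) (0,1) (0,2) (0,3) (0,4) (0,5) (1,0) (1,1) (1,2) (1,3) (1,4) (1,5) (2,2) (2,3) (2,4) (2,5) (2,6) (3,2) (3,3) (3,4) (3,5) (3,6) (4,2) (4,3) (4,4) (4,5) (4,6) (5,2) (5,3) (5,4) (5,5)] -> total=31
Click 2 (1,5) count=1: revealed 0 new [(none)] -> total=31
Click 3 (2,3) count=0: revealed 0 new [(none)] -> total=31

Answer: 31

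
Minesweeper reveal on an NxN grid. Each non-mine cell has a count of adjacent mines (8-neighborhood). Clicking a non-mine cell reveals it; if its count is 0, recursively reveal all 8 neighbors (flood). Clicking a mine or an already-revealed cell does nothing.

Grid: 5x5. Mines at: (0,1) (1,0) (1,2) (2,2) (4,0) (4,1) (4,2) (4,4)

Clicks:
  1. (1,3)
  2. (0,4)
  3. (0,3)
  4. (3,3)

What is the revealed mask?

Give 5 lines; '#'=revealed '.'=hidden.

Click 1 (1,3) count=2: revealed 1 new [(1,3)] -> total=1
Click 2 (0,4) count=0: revealed 7 new [(0,3) (0,4) (1,4) (2,3) (2,4) (3,3) (3,4)] -> total=8
Click 3 (0,3) count=1: revealed 0 new [(none)] -> total=8
Click 4 (3,3) count=3: revealed 0 new [(none)] -> total=8

Answer: ...##
...##
...##
...##
.....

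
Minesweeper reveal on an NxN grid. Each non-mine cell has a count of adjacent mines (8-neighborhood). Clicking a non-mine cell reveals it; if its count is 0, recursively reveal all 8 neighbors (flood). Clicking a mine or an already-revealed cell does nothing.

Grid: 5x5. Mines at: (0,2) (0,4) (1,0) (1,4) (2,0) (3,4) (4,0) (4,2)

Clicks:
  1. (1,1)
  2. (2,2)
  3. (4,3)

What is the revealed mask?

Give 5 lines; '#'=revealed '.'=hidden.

Answer: .....
.###.
.###.
.###.
...#.

Derivation:
Click 1 (1,1) count=3: revealed 1 new [(1,1)] -> total=1
Click 2 (2,2) count=0: revealed 8 new [(1,2) (1,3) (2,1) (2,2) (2,3) (3,1) (3,2) (3,3)] -> total=9
Click 3 (4,3) count=2: revealed 1 new [(4,3)] -> total=10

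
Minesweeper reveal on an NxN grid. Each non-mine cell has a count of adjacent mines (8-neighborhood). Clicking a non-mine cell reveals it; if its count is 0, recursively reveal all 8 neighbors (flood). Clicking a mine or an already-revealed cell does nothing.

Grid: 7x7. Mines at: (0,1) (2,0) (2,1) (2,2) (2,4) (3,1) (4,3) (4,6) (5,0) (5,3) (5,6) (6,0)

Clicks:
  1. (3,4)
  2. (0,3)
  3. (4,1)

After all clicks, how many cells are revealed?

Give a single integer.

Answer: 16

Derivation:
Click 1 (3,4) count=2: revealed 1 new [(3,4)] -> total=1
Click 2 (0,3) count=0: revealed 14 new [(0,2) (0,3) (0,4) (0,5) (0,6) (1,2) (1,3) (1,4) (1,5) (1,6) (2,5) (2,6) (3,5) (3,6)] -> total=15
Click 3 (4,1) count=2: revealed 1 new [(4,1)] -> total=16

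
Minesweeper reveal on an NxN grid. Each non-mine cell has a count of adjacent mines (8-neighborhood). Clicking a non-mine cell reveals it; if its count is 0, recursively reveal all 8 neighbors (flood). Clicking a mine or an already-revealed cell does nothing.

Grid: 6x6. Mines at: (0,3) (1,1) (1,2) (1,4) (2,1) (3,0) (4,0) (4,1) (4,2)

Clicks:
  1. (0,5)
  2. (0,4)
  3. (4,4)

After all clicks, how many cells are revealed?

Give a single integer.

Answer: 14

Derivation:
Click 1 (0,5) count=1: revealed 1 new [(0,5)] -> total=1
Click 2 (0,4) count=2: revealed 1 new [(0,4)] -> total=2
Click 3 (4,4) count=0: revealed 12 new [(2,3) (2,4) (2,5) (3,3) (3,4) (3,5) (4,3) (4,4) (4,5) (5,3) (5,4) (5,5)] -> total=14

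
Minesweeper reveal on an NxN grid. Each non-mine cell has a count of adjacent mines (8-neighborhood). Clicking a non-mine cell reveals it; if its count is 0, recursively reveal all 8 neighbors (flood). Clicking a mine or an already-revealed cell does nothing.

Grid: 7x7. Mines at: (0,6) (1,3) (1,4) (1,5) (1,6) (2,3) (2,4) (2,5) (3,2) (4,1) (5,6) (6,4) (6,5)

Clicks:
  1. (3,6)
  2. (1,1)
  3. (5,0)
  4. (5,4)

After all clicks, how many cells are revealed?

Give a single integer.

Answer: 14

Derivation:
Click 1 (3,6) count=1: revealed 1 new [(3,6)] -> total=1
Click 2 (1,1) count=0: revealed 11 new [(0,0) (0,1) (0,2) (1,0) (1,1) (1,2) (2,0) (2,1) (2,2) (3,0) (3,1)] -> total=12
Click 3 (5,0) count=1: revealed 1 new [(5,0)] -> total=13
Click 4 (5,4) count=2: revealed 1 new [(5,4)] -> total=14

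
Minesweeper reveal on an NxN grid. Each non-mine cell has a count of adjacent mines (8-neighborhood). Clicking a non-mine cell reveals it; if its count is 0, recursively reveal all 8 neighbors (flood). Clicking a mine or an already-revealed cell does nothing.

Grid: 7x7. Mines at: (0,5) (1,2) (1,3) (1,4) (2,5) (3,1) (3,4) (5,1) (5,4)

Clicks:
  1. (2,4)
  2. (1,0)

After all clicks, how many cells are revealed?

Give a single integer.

Answer: 7

Derivation:
Click 1 (2,4) count=4: revealed 1 new [(2,4)] -> total=1
Click 2 (1,0) count=0: revealed 6 new [(0,0) (0,1) (1,0) (1,1) (2,0) (2,1)] -> total=7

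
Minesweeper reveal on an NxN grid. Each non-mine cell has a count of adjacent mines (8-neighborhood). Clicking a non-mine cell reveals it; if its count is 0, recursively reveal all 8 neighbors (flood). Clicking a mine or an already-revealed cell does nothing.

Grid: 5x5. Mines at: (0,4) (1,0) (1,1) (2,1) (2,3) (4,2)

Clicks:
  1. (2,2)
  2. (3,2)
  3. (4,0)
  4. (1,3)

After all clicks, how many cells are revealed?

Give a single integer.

Click 1 (2,2) count=3: revealed 1 new [(2,2)] -> total=1
Click 2 (3,2) count=3: revealed 1 new [(3,2)] -> total=2
Click 3 (4,0) count=0: revealed 4 new [(3,0) (3,1) (4,0) (4,1)] -> total=6
Click 4 (1,3) count=2: revealed 1 new [(1,3)] -> total=7

Answer: 7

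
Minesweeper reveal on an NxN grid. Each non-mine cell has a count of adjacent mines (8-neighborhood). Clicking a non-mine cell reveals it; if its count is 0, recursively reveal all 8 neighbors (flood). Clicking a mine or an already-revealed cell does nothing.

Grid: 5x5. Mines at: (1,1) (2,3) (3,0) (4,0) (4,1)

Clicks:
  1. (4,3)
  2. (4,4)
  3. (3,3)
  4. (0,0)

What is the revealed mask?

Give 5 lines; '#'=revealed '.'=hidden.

Click 1 (4,3) count=0: revealed 6 new [(3,2) (3,3) (3,4) (4,2) (4,3) (4,4)] -> total=6
Click 2 (4,4) count=0: revealed 0 new [(none)] -> total=6
Click 3 (3,3) count=1: revealed 0 new [(none)] -> total=6
Click 4 (0,0) count=1: revealed 1 new [(0,0)] -> total=7

Answer: #....
.....
.....
..###
..###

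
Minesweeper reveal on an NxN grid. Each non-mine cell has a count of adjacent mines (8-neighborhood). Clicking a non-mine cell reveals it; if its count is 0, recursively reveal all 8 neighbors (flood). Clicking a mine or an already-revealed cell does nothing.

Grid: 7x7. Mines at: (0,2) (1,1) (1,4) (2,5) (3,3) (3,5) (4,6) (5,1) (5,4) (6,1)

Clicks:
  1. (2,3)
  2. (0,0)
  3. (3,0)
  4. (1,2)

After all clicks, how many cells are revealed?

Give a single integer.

Answer: 12

Derivation:
Click 1 (2,3) count=2: revealed 1 new [(2,3)] -> total=1
Click 2 (0,0) count=1: revealed 1 new [(0,0)] -> total=2
Click 3 (3,0) count=0: revealed 9 new [(2,0) (2,1) (2,2) (3,0) (3,1) (3,2) (4,0) (4,1) (4,2)] -> total=11
Click 4 (1,2) count=2: revealed 1 new [(1,2)] -> total=12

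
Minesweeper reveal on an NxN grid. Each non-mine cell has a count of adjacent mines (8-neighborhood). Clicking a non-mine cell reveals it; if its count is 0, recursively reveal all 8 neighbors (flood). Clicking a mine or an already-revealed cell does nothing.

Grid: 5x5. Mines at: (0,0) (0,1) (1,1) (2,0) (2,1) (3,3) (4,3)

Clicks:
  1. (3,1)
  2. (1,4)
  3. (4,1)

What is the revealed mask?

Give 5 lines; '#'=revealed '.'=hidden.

Answer: ..###
..###
..###
###..
###..

Derivation:
Click 1 (3,1) count=2: revealed 1 new [(3,1)] -> total=1
Click 2 (1,4) count=0: revealed 9 new [(0,2) (0,3) (0,4) (1,2) (1,3) (1,4) (2,2) (2,3) (2,4)] -> total=10
Click 3 (4,1) count=0: revealed 5 new [(3,0) (3,2) (4,0) (4,1) (4,2)] -> total=15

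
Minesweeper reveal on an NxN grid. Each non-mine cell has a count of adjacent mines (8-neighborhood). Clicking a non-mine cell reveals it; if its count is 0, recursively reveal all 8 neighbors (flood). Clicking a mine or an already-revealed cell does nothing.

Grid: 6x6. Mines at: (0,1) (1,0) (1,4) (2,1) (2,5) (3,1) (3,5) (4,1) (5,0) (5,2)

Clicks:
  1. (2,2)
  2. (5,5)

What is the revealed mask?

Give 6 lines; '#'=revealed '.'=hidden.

Answer: ......
......
..#...
......
...###
...###

Derivation:
Click 1 (2,2) count=2: revealed 1 new [(2,2)] -> total=1
Click 2 (5,5) count=0: revealed 6 new [(4,3) (4,4) (4,5) (5,3) (5,4) (5,5)] -> total=7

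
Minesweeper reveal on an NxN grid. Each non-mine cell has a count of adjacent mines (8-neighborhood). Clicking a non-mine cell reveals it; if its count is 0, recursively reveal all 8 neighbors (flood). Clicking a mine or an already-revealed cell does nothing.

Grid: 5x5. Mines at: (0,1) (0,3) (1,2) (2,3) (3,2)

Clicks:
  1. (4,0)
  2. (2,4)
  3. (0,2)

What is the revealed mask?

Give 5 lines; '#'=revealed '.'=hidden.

Click 1 (4,0) count=0: revealed 8 new [(1,0) (1,1) (2,0) (2,1) (3,0) (3,1) (4,0) (4,1)] -> total=8
Click 2 (2,4) count=1: revealed 1 new [(2,4)] -> total=9
Click 3 (0,2) count=3: revealed 1 new [(0,2)] -> total=10

Answer: ..#..
##...
##..#
##...
##...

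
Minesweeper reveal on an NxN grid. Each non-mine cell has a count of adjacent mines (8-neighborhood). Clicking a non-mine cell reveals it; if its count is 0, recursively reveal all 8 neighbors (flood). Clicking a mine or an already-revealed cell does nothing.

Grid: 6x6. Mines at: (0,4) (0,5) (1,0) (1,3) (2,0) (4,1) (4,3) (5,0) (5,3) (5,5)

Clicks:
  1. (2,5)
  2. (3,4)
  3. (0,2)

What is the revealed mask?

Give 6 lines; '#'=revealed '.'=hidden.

Click 1 (2,5) count=0: revealed 8 new [(1,4) (1,5) (2,4) (2,5) (3,4) (3,5) (4,4) (4,5)] -> total=8
Click 2 (3,4) count=1: revealed 0 new [(none)] -> total=8
Click 3 (0,2) count=1: revealed 1 new [(0,2)] -> total=9

Answer: ..#...
....##
....##
....##
....##
......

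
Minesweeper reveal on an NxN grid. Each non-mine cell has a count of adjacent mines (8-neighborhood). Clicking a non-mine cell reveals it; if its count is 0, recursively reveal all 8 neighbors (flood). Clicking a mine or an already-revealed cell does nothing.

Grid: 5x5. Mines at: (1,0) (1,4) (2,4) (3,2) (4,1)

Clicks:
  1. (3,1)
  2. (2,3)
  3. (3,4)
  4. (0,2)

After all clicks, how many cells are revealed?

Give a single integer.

Answer: 11

Derivation:
Click 1 (3,1) count=2: revealed 1 new [(3,1)] -> total=1
Click 2 (2,3) count=3: revealed 1 new [(2,3)] -> total=2
Click 3 (3,4) count=1: revealed 1 new [(3,4)] -> total=3
Click 4 (0,2) count=0: revealed 8 new [(0,1) (0,2) (0,3) (1,1) (1,2) (1,3) (2,1) (2,2)] -> total=11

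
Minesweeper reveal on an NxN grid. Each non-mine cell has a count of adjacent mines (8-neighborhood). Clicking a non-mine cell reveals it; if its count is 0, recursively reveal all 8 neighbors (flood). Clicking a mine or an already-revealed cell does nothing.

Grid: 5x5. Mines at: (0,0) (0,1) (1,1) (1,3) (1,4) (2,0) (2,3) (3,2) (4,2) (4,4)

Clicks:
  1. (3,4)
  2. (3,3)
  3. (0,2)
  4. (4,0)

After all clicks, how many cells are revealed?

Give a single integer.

Answer: 7

Derivation:
Click 1 (3,4) count=2: revealed 1 new [(3,4)] -> total=1
Click 2 (3,3) count=4: revealed 1 new [(3,3)] -> total=2
Click 3 (0,2) count=3: revealed 1 new [(0,2)] -> total=3
Click 4 (4,0) count=0: revealed 4 new [(3,0) (3,1) (4,0) (4,1)] -> total=7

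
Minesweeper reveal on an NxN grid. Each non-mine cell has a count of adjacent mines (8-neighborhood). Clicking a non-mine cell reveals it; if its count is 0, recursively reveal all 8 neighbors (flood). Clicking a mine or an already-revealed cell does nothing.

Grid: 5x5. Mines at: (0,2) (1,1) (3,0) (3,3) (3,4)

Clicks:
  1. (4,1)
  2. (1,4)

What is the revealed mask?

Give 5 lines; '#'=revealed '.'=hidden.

Answer: ...##
...##
...##
.....
.#...

Derivation:
Click 1 (4,1) count=1: revealed 1 new [(4,1)] -> total=1
Click 2 (1,4) count=0: revealed 6 new [(0,3) (0,4) (1,3) (1,4) (2,3) (2,4)] -> total=7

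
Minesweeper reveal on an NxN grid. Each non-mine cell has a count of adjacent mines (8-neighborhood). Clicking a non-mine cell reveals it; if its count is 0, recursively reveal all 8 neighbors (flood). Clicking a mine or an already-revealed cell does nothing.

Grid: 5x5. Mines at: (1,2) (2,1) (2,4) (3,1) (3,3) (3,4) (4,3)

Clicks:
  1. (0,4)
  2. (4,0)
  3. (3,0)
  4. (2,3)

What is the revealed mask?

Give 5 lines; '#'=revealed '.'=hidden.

Answer: ...##
...##
...#.
#....
#....

Derivation:
Click 1 (0,4) count=0: revealed 4 new [(0,3) (0,4) (1,3) (1,4)] -> total=4
Click 2 (4,0) count=1: revealed 1 new [(4,0)] -> total=5
Click 3 (3,0) count=2: revealed 1 new [(3,0)] -> total=6
Click 4 (2,3) count=4: revealed 1 new [(2,3)] -> total=7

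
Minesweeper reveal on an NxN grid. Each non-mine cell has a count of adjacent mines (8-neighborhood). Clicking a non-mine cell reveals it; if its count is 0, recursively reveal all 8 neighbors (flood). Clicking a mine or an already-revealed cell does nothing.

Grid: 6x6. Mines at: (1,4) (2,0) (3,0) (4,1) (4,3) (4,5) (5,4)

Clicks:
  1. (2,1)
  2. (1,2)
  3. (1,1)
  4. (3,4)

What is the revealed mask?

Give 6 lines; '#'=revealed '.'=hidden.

Answer: ####..
####..
.###..
.####.
......
......

Derivation:
Click 1 (2,1) count=2: revealed 1 new [(2,1)] -> total=1
Click 2 (1,2) count=0: revealed 13 new [(0,0) (0,1) (0,2) (0,3) (1,0) (1,1) (1,2) (1,3) (2,2) (2,3) (3,1) (3,2) (3,3)] -> total=14
Click 3 (1,1) count=1: revealed 0 new [(none)] -> total=14
Click 4 (3,4) count=2: revealed 1 new [(3,4)] -> total=15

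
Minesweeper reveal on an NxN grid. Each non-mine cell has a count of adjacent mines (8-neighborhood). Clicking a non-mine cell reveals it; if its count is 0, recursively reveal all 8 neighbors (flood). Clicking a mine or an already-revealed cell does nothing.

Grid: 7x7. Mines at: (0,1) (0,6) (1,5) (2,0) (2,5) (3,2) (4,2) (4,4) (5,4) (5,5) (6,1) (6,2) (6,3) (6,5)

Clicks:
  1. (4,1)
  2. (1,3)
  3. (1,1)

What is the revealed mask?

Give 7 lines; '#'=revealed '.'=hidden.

Answer: ..###..
.####..
..###..
.......
.#.....
.......
.......

Derivation:
Click 1 (4,1) count=2: revealed 1 new [(4,1)] -> total=1
Click 2 (1,3) count=0: revealed 9 new [(0,2) (0,3) (0,4) (1,2) (1,3) (1,4) (2,2) (2,3) (2,4)] -> total=10
Click 3 (1,1) count=2: revealed 1 new [(1,1)] -> total=11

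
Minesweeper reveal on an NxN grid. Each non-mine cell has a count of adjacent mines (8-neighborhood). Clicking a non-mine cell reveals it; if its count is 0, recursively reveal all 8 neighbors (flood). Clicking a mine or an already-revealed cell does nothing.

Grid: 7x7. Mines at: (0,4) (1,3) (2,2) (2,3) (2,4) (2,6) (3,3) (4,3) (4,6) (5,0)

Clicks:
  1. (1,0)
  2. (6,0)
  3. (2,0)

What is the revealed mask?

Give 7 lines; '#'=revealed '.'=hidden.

Answer: ###....
###....
##.....
##.....
##.....
.......
#......

Derivation:
Click 1 (1,0) count=0: revealed 12 new [(0,0) (0,1) (0,2) (1,0) (1,1) (1,2) (2,0) (2,1) (3,0) (3,1) (4,0) (4,1)] -> total=12
Click 2 (6,0) count=1: revealed 1 new [(6,0)] -> total=13
Click 3 (2,0) count=0: revealed 0 new [(none)] -> total=13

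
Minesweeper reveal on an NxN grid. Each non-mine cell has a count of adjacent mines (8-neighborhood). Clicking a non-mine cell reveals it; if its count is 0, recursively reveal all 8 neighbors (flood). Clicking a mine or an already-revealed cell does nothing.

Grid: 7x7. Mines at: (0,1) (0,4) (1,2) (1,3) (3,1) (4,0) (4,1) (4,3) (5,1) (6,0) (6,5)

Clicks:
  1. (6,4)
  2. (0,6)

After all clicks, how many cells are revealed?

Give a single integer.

Answer: 18

Derivation:
Click 1 (6,4) count=1: revealed 1 new [(6,4)] -> total=1
Click 2 (0,6) count=0: revealed 17 new [(0,5) (0,6) (1,4) (1,5) (1,6) (2,4) (2,5) (2,6) (3,4) (3,5) (3,6) (4,4) (4,5) (4,6) (5,4) (5,5) (5,6)] -> total=18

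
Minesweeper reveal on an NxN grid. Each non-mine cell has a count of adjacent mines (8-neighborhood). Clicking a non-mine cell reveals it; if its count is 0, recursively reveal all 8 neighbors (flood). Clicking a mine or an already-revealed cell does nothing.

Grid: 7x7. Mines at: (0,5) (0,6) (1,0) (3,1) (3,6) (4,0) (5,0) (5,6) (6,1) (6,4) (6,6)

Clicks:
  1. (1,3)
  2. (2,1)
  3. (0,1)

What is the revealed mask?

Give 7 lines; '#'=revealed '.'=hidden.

Click 1 (1,3) count=0: revealed 26 new [(0,1) (0,2) (0,3) (0,4) (1,1) (1,2) (1,3) (1,4) (1,5) (2,1) (2,2) (2,3) (2,4) (2,5) (3,2) (3,3) (3,4) (3,5) (4,2) (4,3) (4,4) (4,5) (5,2) (5,3) (5,4) (5,5)] -> total=26
Click 2 (2,1) count=2: revealed 0 new [(none)] -> total=26
Click 3 (0,1) count=1: revealed 0 new [(none)] -> total=26

Answer: .####..
.#####.
.#####.
..####.
..####.
..####.
.......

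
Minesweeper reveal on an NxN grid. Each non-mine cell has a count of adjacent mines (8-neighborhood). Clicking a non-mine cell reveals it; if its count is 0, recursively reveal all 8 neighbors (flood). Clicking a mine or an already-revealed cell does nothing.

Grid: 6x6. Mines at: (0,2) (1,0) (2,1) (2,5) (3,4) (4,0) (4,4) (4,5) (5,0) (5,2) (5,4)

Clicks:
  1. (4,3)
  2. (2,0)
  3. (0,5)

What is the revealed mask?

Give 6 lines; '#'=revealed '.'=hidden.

Click 1 (4,3) count=4: revealed 1 new [(4,3)] -> total=1
Click 2 (2,0) count=2: revealed 1 new [(2,0)] -> total=2
Click 3 (0,5) count=0: revealed 6 new [(0,3) (0,4) (0,5) (1,3) (1,4) (1,5)] -> total=8

Answer: ...###
...###
#.....
......
...#..
......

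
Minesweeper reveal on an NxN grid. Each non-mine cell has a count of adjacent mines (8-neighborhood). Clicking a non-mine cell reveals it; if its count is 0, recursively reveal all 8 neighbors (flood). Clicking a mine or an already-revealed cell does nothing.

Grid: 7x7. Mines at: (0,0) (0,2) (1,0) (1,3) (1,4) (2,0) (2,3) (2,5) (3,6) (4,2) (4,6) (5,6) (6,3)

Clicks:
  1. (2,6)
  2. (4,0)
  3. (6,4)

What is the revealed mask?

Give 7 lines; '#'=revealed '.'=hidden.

Click 1 (2,6) count=2: revealed 1 new [(2,6)] -> total=1
Click 2 (4,0) count=0: revealed 10 new [(3,0) (3,1) (4,0) (4,1) (5,0) (5,1) (5,2) (6,0) (6,1) (6,2)] -> total=11
Click 3 (6,4) count=1: revealed 1 new [(6,4)] -> total=12

Answer: .......
.......
......#
##.....
##.....
###....
###.#..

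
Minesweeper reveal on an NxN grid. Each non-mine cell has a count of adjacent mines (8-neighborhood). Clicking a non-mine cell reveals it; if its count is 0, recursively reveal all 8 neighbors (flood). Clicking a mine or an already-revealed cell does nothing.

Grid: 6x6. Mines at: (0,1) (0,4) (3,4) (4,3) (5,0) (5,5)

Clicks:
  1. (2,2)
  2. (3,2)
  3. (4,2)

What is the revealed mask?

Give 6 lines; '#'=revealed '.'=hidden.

Click 1 (2,2) count=0: revealed 15 new [(1,0) (1,1) (1,2) (1,3) (2,0) (2,1) (2,2) (2,3) (3,0) (3,1) (3,2) (3,3) (4,0) (4,1) (4,2)] -> total=15
Click 2 (3,2) count=1: revealed 0 new [(none)] -> total=15
Click 3 (4,2) count=1: revealed 0 new [(none)] -> total=15

Answer: ......
####..
####..
####..
###...
......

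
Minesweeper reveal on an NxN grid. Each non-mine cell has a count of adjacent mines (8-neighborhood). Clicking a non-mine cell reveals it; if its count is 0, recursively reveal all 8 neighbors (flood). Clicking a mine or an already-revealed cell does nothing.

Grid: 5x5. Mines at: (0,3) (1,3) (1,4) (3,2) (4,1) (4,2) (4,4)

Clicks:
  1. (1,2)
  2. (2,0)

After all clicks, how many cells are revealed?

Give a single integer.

Answer: 11

Derivation:
Click 1 (1,2) count=2: revealed 1 new [(1,2)] -> total=1
Click 2 (2,0) count=0: revealed 10 new [(0,0) (0,1) (0,2) (1,0) (1,1) (2,0) (2,1) (2,2) (3,0) (3,1)] -> total=11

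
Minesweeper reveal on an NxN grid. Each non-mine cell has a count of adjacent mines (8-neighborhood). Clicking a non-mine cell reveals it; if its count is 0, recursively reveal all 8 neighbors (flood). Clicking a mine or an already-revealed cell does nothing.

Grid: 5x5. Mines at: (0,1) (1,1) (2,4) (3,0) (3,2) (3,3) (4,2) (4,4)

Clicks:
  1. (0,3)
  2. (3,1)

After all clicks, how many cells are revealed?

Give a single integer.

Click 1 (0,3) count=0: revealed 6 new [(0,2) (0,3) (0,4) (1,2) (1,3) (1,4)] -> total=6
Click 2 (3,1) count=3: revealed 1 new [(3,1)] -> total=7

Answer: 7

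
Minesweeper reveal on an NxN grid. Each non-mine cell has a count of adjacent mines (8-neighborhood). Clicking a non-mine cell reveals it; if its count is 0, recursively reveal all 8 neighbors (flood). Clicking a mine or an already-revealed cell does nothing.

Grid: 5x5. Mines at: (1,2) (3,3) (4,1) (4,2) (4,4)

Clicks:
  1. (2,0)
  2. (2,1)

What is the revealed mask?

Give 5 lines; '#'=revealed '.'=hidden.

Click 1 (2,0) count=0: revealed 8 new [(0,0) (0,1) (1,0) (1,1) (2,0) (2,1) (3,0) (3,1)] -> total=8
Click 2 (2,1) count=1: revealed 0 new [(none)] -> total=8

Answer: ##...
##...
##...
##...
.....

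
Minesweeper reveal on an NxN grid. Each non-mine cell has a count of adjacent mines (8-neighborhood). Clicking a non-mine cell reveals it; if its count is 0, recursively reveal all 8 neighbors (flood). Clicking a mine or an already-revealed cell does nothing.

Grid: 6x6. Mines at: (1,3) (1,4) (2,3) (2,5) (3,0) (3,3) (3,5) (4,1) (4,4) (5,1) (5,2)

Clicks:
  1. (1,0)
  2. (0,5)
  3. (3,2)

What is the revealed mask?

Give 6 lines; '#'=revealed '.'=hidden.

Click 1 (1,0) count=0: revealed 9 new [(0,0) (0,1) (0,2) (1,0) (1,1) (1,2) (2,0) (2,1) (2,2)] -> total=9
Click 2 (0,5) count=1: revealed 1 new [(0,5)] -> total=10
Click 3 (3,2) count=3: revealed 1 new [(3,2)] -> total=11

Answer: ###..#
###...
###...
..#...
......
......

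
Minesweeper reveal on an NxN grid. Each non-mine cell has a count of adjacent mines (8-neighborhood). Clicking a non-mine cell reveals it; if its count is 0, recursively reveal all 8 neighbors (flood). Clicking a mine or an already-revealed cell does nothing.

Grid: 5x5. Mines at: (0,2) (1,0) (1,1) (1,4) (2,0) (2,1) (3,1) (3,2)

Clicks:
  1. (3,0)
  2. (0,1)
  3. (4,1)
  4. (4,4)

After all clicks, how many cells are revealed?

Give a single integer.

Click 1 (3,0) count=3: revealed 1 new [(3,0)] -> total=1
Click 2 (0,1) count=3: revealed 1 new [(0,1)] -> total=2
Click 3 (4,1) count=2: revealed 1 new [(4,1)] -> total=3
Click 4 (4,4) count=0: revealed 6 new [(2,3) (2,4) (3,3) (3,4) (4,3) (4,4)] -> total=9

Answer: 9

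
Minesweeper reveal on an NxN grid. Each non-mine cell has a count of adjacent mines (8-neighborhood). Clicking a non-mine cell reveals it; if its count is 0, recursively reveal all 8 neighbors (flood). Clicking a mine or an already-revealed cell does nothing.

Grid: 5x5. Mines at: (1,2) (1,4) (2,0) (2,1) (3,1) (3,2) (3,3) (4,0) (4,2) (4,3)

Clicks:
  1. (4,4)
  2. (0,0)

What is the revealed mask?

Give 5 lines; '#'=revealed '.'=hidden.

Answer: ##...
##...
.....
.....
....#

Derivation:
Click 1 (4,4) count=2: revealed 1 new [(4,4)] -> total=1
Click 2 (0,0) count=0: revealed 4 new [(0,0) (0,1) (1,0) (1,1)] -> total=5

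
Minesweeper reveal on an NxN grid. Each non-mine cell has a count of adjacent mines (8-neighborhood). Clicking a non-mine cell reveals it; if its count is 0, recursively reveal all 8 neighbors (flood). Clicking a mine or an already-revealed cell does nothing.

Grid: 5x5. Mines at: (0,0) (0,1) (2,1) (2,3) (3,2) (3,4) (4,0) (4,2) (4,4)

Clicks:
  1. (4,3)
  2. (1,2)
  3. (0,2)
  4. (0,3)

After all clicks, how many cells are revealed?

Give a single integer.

Click 1 (4,3) count=4: revealed 1 new [(4,3)] -> total=1
Click 2 (1,2) count=3: revealed 1 new [(1,2)] -> total=2
Click 3 (0,2) count=1: revealed 1 new [(0,2)] -> total=3
Click 4 (0,3) count=0: revealed 4 new [(0,3) (0,4) (1,3) (1,4)] -> total=7

Answer: 7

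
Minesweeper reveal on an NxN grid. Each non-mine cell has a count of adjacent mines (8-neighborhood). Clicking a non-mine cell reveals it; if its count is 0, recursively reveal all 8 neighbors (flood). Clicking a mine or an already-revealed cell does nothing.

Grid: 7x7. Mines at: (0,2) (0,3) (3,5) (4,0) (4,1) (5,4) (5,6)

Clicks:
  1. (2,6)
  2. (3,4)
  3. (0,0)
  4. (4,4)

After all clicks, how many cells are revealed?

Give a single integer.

Click 1 (2,6) count=1: revealed 1 new [(2,6)] -> total=1
Click 2 (3,4) count=1: revealed 1 new [(3,4)] -> total=2
Click 3 (0,0) count=0: revealed 19 new [(0,0) (0,1) (1,0) (1,1) (1,2) (1,3) (1,4) (2,0) (2,1) (2,2) (2,3) (2,4) (3,0) (3,1) (3,2) (3,3) (4,2) (4,3) (4,4)] -> total=21
Click 4 (4,4) count=2: revealed 0 new [(none)] -> total=21

Answer: 21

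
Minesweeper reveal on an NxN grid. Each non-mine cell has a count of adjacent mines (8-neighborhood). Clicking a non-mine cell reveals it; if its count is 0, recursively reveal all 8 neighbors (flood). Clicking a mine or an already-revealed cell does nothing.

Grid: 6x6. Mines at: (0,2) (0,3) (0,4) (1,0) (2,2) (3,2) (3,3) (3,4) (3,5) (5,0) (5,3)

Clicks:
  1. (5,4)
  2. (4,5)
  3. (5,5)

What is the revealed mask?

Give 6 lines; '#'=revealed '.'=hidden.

Answer: ......
......
......
......
....##
....##

Derivation:
Click 1 (5,4) count=1: revealed 1 new [(5,4)] -> total=1
Click 2 (4,5) count=2: revealed 1 new [(4,5)] -> total=2
Click 3 (5,5) count=0: revealed 2 new [(4,4) (5,5)] -> total=4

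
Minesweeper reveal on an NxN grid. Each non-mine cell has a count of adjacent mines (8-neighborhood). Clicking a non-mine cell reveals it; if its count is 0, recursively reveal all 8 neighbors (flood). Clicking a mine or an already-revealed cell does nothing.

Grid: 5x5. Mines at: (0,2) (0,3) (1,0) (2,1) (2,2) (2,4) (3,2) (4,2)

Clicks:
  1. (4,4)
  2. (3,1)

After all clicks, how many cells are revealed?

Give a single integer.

Click 1 (4,4) count=0: revealed 4 new [(3,3) (3,4) (4,3) (4,4)] -> total=4
Click 2 (3,1) count=4: revealed 1 new [(3,1)] -> total=5

Answer: 5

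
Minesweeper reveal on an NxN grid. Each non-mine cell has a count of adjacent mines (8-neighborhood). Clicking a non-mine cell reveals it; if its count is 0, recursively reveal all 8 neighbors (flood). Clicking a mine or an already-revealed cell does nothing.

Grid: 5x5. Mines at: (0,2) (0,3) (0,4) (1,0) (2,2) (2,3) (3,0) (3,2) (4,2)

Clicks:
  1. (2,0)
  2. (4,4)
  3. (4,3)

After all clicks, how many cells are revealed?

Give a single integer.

Answer: 5

Derivation:
Click 1 (2,0) count=2: revealed 1 new [(2,0)] -> total=1
Click 2 (4,4) count=0: revealed 4 new [(3,3) (3,4) (4,3) (4,4)] -> total=5
Click 3 (4,3) count=2: revealed 0 new [(none)] -> total=5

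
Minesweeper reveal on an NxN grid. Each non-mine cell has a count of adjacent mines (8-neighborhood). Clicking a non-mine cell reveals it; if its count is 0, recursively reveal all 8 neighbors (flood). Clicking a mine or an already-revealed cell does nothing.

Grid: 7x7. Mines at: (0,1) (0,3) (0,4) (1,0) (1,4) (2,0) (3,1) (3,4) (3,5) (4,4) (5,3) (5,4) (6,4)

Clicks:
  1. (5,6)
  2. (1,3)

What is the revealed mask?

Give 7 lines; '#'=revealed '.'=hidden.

Click 1 (5,6) count=0: revealed 6 new [(4,5) (4,6) (5,5) (5,6) (6,5) (6,6)] -> total=6
Click 2 (1,3) count=3: revealed 1 new [(1,3)] -> total=7

Answer: .......
...#...
.......
.......
.....##
.....##
.....##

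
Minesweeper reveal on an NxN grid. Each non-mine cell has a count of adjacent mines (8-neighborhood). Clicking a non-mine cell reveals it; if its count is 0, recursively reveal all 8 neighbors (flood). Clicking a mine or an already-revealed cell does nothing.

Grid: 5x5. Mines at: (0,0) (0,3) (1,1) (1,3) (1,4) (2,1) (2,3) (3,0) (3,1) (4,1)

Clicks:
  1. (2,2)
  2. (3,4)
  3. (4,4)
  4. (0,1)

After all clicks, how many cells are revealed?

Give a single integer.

Answer: 8

Derivation:
Click 1 (2,2) count=5: revealed 1 new [(2,2)] -> total=1
Click 2 (3,4) count=1: revealed 1 new [(3,4)] -> total=2
Click 3 (4,4) count=0: revealed 5 new [(3,2) (3,3) (4,2) (4,3) (4,4)] -> total=7
Click 4 (0,1) count=2: revealed 1 new [(0,1)] -> total=8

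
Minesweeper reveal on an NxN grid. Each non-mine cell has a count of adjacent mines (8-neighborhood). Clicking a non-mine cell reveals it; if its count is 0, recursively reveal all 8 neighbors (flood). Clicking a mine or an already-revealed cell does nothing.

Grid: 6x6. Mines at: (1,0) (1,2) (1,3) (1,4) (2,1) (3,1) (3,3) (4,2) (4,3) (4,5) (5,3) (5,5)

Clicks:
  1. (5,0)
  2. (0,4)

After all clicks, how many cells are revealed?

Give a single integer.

Answer: 5

Derivation:
Click 1 (5,0) count=0: revealed 4 new [(4,0) (4,1) (5,0) (5,1)] -> total=4
Click 2 (0,4) count=2: revealed 1 new [(0,4)] -> total=5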